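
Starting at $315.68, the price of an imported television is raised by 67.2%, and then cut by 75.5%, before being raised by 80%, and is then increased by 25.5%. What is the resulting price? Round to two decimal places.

67.2% increase: $315.68 × 1.672 = $527.81696.
Apply the 75.5% decrease: $527.81696 × 0.245 = $129.3151552.
After the 80% increase: $129.3151552 × 1.8 = $232.76727936.
Apply the 25.5% increase: $232.76727936 × 1.255 = $292.1229355968 ≈ $292.12.

$292.12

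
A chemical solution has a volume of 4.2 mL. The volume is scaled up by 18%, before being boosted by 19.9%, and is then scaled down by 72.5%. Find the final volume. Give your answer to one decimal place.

1.6 mL

Apply the 18% increase: 4.2 × 1.18 = 4.956.
Apply the 19.9% increase: 4.956 × 1.199 = 5.942244.
72.5% decrease: 5.942244 × 0.275 = 1.6341171 ≈ 1.6.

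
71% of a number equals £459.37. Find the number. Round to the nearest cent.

£647.00

£459.37 ÷ 0.71 = £647.00.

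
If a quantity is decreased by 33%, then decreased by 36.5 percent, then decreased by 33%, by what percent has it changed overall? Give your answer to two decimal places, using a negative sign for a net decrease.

-71.49%

A 33% decrease multiplies by 0.67.
Then a 36.5% decrease: 0.67 × 0.635 = 0.42545.
Then a 33% decrease: 0.42545 × 0.67 = 0.2850515.
Overall factor 0.2850515, i.e. -71.49%.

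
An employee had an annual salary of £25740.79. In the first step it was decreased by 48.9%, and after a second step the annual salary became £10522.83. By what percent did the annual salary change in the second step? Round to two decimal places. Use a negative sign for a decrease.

After the first step: £25740.79 × 0.511 = £13153.54369.
Second-step multiplier: £10522.83 ÷ £13153.54369 ≈ 0.8.
That is a change of -20.00%.

-20.00%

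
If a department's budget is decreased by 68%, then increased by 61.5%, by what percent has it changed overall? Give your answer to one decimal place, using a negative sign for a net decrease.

-48.3%

The combined multiplier is 0.32 × 1.615 = 0.5168.
That corresponds to a decrease of 48.3%.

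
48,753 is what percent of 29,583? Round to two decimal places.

48,753 ÷ 29,583 ≈ 164.80%.

164.80%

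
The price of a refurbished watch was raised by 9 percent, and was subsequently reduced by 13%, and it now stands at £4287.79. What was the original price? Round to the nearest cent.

Undoing the 13% decrease: £4287.79 ÷ 0.87 ≈ £4928.494253.
Undoing the 9% increase: £4928.494253 ÷ 1.09 ≈ £4521.55.

£4521.55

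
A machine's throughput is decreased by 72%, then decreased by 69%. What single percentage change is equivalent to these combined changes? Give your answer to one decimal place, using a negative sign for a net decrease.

-91.3%

A 72% decrease multiplies by 0.28.
Then a 69% decrease: 0.28 × 0.31 = 0.0868.
Overall factor 0.0868, i.e. -91.3%.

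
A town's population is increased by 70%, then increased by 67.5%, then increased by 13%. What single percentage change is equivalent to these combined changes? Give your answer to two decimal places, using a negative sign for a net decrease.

221.77%

The combined multiplier is 1.7 × 1.675 × 1.13 = 3.217675.
That corresponds to an increase of 221.77%.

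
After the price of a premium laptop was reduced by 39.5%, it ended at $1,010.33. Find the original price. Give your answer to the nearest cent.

$1,669.97

The overall multiplier applied was 0.605.
So the original price was $1,010.33 ÷ 0.605 ≈ $1,669.97.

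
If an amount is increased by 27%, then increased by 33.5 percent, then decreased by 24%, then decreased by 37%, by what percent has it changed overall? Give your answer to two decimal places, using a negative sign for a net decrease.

A 27% increase multiplies by 1.27.
Then a 33.5% increase: 1.27 × 1.335 = 1.69545.
Then a 24% decrease: 1.69545 × 0.76 = 1.288542.
Then a 37% decrease: 1.288542 × 0.63 = 0.81178146.
Overall factor 0.81178146, i.e. -18.82%.

-18.82%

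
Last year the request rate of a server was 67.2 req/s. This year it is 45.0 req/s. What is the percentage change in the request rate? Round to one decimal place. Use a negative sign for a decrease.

Change: 45.0 − 67.2 = -22.2.
Relative to the original: -22.2 ÷ 67.2 ≈ -33.0%.

-33.0%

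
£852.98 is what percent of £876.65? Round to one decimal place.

97.3%

£852.98 ÷ £876.65 ≈ 97.3%.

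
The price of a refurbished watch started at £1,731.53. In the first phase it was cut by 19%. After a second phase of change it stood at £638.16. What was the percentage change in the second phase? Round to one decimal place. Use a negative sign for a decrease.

After the first phase: £1,731.53 × 0.81 = £1402.5393.
Second-phase multiplier: £638.16 ÷ £1402.5393 ≈ 0.455.
That is a change of -54.5%.

-54.5%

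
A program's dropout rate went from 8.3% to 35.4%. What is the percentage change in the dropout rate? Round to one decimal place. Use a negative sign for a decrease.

326.5%

The change is 35.4 − 8.3 = 27.1 percentage points.
Relative to the original 8.3%, that is 27.1 ÷ 8.3 ≈ 326.5%.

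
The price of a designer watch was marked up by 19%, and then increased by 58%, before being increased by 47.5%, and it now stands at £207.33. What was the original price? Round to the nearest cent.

The overall multiplier applied was 1.19 × 1.58 × 1.475 = 2.773295.
So the original price was £207.33 ÷ 2.773295 ≈ £74.76.

£74.76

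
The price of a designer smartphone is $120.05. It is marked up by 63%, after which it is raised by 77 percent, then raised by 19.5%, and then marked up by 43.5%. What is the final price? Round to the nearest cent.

$593.94

After the 63% increase: $120.05 × 1.63 = $195.6815.
After the 77% increase: $195.6815 × 1.77 = $346.356255.
Apply the 19.5% increase: $346.356255 × 1.195 = $413.895724725.
43.5% increase: $413.895724725 × 1.435 = $593.940364980375 ≈ $593.94.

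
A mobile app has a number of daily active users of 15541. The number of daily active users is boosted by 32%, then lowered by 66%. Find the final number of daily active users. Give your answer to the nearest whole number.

6975

After the 32% increase: 15541 × 1.32 = 20514.12.
Apply the 66% decrease: 20514.12 × 0.34 = 6974.8008 ≈ 6975.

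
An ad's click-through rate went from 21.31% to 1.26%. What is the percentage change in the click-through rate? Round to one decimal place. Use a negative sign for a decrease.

The change is 1.26 − 21.31 = -20.05 percentage points.
Relative to the original 21.31%, that is -20.05 ÷ 21.31 ≈ -94.1%.

-94.1%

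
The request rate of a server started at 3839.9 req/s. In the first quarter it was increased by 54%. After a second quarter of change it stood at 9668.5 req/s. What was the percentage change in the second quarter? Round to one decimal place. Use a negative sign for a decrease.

63.5%

After the first quarter: 3839.9 × 1.54 = 5913.446.
Second-quarter multiplier: 9668.5 ÷ 5913.446 ≈ 1.635.
That is a change of 63.5%.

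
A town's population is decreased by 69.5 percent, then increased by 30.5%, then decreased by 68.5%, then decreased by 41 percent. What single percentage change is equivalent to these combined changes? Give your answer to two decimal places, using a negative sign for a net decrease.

-92.60%

The combined multiplier is 0.305 × 1.305 × 0.315 × 0.59 = 0.07397294625.
That corresponds to a decrease of 92.60%.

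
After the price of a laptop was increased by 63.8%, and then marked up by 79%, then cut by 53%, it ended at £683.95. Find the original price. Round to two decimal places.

The overall multiplier applied was 1.638 × 1.79 × 0.47 = 1.3780494.
So the original price was £683.95 ÷ 1.3780494 ≈ £496.32.

£496.32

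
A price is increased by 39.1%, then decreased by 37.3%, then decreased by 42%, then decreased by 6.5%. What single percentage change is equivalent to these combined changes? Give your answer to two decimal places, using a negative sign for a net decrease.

The combined multiplier is 1.391 × 0.627 × 0.58 × 0.935 = 0.4729707411.
That corresponds to a decrease of 52.70%.

-52.70%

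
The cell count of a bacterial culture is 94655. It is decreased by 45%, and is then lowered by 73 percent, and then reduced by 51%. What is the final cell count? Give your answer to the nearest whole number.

After the 45% decrease: 94655 × 0.55 = 52060.25.
Apply the 73% decrease: 52060.25 × 0.27 = 14056.2675.
51% decrease: 14056.2675 × 0.49 = 6887.571075 ≈ 6888.

6888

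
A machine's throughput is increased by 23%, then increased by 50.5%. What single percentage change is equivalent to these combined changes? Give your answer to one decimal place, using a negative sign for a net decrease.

The combined multiplier is 1.23 × 1.505 = 1.85115.
That corresponds to an increase of 85.1%.

85.1%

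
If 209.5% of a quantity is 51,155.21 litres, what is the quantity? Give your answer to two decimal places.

24,417.76 litres

51,155.21 litres ÷ 2.095 ≈ 24,417.76 litres.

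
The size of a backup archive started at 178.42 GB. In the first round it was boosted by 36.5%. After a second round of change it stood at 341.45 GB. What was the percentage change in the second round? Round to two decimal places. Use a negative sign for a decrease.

After the first round: 178.42 × 1.365 = 243.5433.
Second-round multiplier: 341.45 ÷ 243.5433 ≈ 1.402009.
That is a change of 40.20%.

40.20%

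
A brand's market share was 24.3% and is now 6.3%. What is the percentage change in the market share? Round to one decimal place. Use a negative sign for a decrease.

The change is 6.3 − 24.3 = -18.0 percentage points.
Relative to the original 24.3%, that is -18.0 ÷ 24.3 ≈ -74.1%.

-74.1%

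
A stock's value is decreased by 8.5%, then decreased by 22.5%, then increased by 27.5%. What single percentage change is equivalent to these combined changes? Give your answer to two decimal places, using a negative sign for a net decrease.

An 8.5% decrease multiplies by 0.915.
Then a 22.5% decrease: 0.915 × 0.775 = 0.709125.
Then a 27.5% increase: 0.709125 × 1.275 = 0.904134375.
Overall factor 0.904134375, i.e. -9.59%.

-9.59%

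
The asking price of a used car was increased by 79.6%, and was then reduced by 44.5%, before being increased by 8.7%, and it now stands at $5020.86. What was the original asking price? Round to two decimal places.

The overall multiplier applied was 1.796 × 0.555 × 1.087 = 1.08349986.
So the original asking price was $5020.86 ÷ 1.08349986 ≈ $4633.93.

$4633.93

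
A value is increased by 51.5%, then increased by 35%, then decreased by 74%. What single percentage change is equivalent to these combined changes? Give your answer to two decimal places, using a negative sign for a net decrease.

The combined multiplier is 1.515 × 1.35 × 0.26 = 0.531765.
That corresponds to a decrease of 46.82%.

-46.82%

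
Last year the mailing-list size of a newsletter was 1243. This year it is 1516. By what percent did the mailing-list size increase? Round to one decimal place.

22.0%

Change: 1516 − 1243 = 273.
Relative to the original: 273 ÷ 1243 ≈ 22.0%.
So the mailing-list size increased by 22.0%.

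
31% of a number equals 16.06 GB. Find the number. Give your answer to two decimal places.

51.81 GB

16.06 GB ÷ 0.31 ≈ 51.81 GB.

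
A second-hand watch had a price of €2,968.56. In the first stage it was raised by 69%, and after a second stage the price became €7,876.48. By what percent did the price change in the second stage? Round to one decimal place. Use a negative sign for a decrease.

After the first stage: €2,968.56 × 1.69 = €5016.8664.
Second-stage multiplier: €7,876.48 ÷ €5016.8664 ≈ 1.57.
That is a change of 57.0%.

57.0%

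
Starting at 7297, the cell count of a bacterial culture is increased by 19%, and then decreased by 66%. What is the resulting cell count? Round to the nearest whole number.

2952

Apply the 19% increase: 7297 × 1.19 = 8683.43.
After the 66% decrease: 8683.43 × 0.34 = 2952.3662 ≈ 2952.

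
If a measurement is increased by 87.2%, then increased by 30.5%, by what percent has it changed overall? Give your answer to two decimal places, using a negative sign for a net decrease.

144.30%

The combined multiplier is 1.872 × 1.305 = 2.44296.
That corresponds to an increase of 144.30%.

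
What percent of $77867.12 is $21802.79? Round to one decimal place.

$21802.79 ÷ $77867.12 ≈ 28.0%.

28.0%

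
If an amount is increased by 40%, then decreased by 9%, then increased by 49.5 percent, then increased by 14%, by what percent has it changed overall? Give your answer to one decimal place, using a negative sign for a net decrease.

117.1%

The combined multiplier is 1.4 × 0.91 × 1.495 × 1.14 = 2.1712782.
That corresponds to an increase of 117.1%.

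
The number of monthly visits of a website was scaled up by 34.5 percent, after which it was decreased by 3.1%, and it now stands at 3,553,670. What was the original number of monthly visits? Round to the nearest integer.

2,726,660

Undoing the 3.1% decrease: 3,553,670 ÷ 0.969 ≈ 3667358.101135.
Undoing the 34.5% increase: 3667358.101135 ÷ 1.345 ≈ 2,726,660.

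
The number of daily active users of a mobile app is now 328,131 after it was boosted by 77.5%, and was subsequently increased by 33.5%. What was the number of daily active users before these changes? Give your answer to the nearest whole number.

138,474

The overall multiplier applied was 1.775 × 1.335 = 2.369625.
So the original number of daily active users was 328,131 ÷ 2.369625 ≈ 138,474.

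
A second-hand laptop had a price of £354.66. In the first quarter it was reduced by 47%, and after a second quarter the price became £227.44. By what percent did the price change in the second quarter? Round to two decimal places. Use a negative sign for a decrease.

21.00%

After the first quarter: £354.66 × 0.53 = £187.9698.
Second-quarter multiplier: £227.44 ÷ £187.9698 ≈ 1.209982.
That is a change of 21.00%.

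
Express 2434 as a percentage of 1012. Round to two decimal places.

2434 ÷ 1012 ≈ 240.51%.

240.51%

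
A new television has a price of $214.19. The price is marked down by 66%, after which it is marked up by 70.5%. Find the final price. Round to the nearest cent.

$124.17

After the 66% decrease: $214.19 × 0.34 = $72.8246.
After the 70.5% increase: $72.8246 × 1.705 = $124.165943 ≈ $124.17.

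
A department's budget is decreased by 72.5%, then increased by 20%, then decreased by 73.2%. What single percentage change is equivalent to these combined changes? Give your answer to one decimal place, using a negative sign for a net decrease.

The combined multiplier is 0.275 × 1.2 × 0.268 = 0.08844.
That corresponds to a decrease of 91.2%.

-91.2%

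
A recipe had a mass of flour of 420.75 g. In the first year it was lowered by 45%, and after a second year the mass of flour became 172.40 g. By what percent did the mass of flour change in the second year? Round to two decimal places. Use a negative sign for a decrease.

After the first year: 420.75 × 0.55 = 231.4125.
Second-year multiplier: 172.40 ÷ 231.4125 ≈ 0.74499.
That is a change of -25.50%.

-25.50%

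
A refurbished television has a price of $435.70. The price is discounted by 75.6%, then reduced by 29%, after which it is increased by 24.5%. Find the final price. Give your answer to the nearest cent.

$93.97

75.6% decrease: $435.70 × 0.244 = $106.3108.
Apply the 29% decrease: $106.3108 × 0.71 = $75.480668.
Apply the 24.5% increase: $75.480668 × 1.245 = $93.97343166 ≈ $93.97.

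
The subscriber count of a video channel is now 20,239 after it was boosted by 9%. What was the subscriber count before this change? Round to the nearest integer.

18,568

The overall multiplier applied was 1.09.
So the original subscriber count was 20,239 ÷ 1.09 ≈ 18,568.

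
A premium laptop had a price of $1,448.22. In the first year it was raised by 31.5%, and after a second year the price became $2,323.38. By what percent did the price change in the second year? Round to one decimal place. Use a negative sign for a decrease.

22.0%

After the first year: $1,448.22 × 1.315 = $1904.4093.
Second-year multiplier: $2,323.38 ÷ $1904.4093 ≈ 1.22.
That is a change of 22.0%.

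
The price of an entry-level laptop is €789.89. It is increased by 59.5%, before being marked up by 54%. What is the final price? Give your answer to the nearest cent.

€1940.21

Each change multiplies by a factor: 1.595 × 1.54 = 2.4563.
€789.89 × 2.4563 = €1940.206807 ≈ €1940.21.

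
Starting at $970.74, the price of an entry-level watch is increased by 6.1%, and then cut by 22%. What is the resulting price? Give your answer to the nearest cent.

Each change multiplies by a factor: 1.061 × 0.78 = 0.82758.
$970.74 × 0.82758 = $803.3650092 ≈ $803.37.

$803.37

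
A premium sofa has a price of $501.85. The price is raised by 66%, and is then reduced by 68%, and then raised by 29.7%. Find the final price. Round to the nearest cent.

66% increase: $501.85 × 1.66 = $833.071.
Apply the 68% decrease: $833.071 × 0.32 = $266.58272.
Apply the 29.7% increase: $266.58272 × 1.297 = $345.75778784 ≈ $345.76.

$345.76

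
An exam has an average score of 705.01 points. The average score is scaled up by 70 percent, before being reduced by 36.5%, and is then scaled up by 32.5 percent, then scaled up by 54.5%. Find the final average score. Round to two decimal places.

1557.98 points

After the 70% increase: 705.01 × 1.7 = 1198.517.
Apply the 36.5% decrease: 1198.517 × 0.635 = 761.058295.
32.5% increase: 761.058295 × 1.325 = 1008.402240875.
Apply the 54.5% increase: 1008.402240875 × 1.545 = 1557.981462151875 ≈ 1557.98.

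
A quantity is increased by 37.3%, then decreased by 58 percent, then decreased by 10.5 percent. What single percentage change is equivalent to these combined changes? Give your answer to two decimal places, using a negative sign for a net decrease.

A 37.3% increase multiplies by 1.373.
Then a 58% decrease: 1.373 × 0.42 = 0.57666.
Then a 10.5% decrease: 0.57666 × 0.895 = 0.5161107.
Overall factor 0.5161107, i.e. -48.39%.

-48.39%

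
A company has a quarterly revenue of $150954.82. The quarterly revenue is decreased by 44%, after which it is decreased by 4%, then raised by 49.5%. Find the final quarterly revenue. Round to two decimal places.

Each change multiplies by a factor: 0.56 × 0.96 × 1.495 = 0.803712.
$150954.82 × 0.803712 = $121324.20029184 ≈ $121324.20.

$121324.20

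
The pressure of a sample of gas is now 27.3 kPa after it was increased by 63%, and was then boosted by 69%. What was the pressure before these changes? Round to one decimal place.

The overall multiplier applied was 1.63 × 1.69 = 2.7547.
So the original pressure was 27.3 ÷ 2.7547 ≈ 9.9 kPa.

9.9 kPa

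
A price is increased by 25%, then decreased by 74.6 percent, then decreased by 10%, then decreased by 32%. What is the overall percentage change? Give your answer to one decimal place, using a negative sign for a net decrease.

The combined multiplier is 1.25 × 0.254 × 0.9 × 0.68 = 0.19431.
That corresponds to a decrease of 80.6%.

-80.6%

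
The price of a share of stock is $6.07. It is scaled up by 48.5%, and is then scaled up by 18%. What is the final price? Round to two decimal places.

$10.64

Each change multiplies by a factor: 1.485 × 1.18 = 1.7523.
$6.07 × 1.7523 = $10.636461 ≈ $10.64.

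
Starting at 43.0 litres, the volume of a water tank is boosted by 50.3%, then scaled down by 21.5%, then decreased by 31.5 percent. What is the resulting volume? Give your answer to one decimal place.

Each change multiplies by a factor: 1.503 × 0.785 × 0.685 = 0.808200675.
43.0 × 0.808200675 = 34.752629025 ≈ 34.8.

34.8 litres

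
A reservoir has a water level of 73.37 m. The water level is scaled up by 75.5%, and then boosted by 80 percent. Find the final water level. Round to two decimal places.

231.78 m

After the 75.5% increase: 73.37 × 1.755 = 128.76435.
80% increase: 128.76435 × 1.8 = 231.77583 ≈ 231.78.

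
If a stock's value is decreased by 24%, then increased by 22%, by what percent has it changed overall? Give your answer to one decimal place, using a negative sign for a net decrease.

-7.3%

A 24% decrease multiplies by 0.76.
Then a 22% increase: 0.76 × 1.22 = 0.9272.
Overall factor 0.9272, i.e. -7.3%.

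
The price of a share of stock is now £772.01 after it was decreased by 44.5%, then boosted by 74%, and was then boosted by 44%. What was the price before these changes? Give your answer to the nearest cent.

Undoing the 44% increase: £772.01 ÷ 1.44 ≈ £536.118056.
Undoing the 74% increase: £536.118056 ÷ 1.74 ≈ £308.113825.
Undoing the 44.5% decrease: £308.113825 ÷ 0.555 ≈ £555.16.

£555.16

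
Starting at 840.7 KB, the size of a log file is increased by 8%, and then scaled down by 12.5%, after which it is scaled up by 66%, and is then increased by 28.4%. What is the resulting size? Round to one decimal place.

1693.3 KB

Each change multiplies by a factor: 1.08 × 0.875 × 1.66 × 1.284 = 2.0142108.
840.7 × 2.0142108 = 1693.34701956 ≈ 1693.3.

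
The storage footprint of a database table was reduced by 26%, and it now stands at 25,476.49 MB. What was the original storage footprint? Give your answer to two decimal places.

The overall multiplier applied was 0.74.
So the original storage footprint was 25,476.49 ÷ 0.74 ≈ 34,427.69 MB.

34,427.69 MB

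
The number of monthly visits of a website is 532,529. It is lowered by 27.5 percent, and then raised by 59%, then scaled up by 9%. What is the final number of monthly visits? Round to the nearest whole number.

669,121

Each change multiplies by a factor: 0.725 × 1.59 × 1.09 = 1.2564975.
532,529 × 1.2564975 = 669121.3571775 ≈ 669,121.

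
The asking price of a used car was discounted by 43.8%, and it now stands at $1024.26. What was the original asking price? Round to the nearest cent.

The overall multiplier applied was 0.562.
So the original asking price was $1024.26 ÷ 0.562 ≈ $1822.53.

$1822.53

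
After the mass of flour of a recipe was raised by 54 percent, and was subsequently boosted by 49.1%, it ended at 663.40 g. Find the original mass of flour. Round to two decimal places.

288.92 g

Undoing the 49.1% increase: 663.40 ÷ 1.491 ≈ 444.936284.
Undoing the 54% increase: 444.936284 ÷ 1.54 ≈ 288.92 g.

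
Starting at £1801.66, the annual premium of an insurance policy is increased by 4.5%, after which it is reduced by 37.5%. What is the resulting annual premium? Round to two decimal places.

Each change multiplies by a factor: 1.045 × 0.625 = 0.653125.
£1801.66 × 0.653125 = £1176.7091875 ≈ £1176.71.

£1176.71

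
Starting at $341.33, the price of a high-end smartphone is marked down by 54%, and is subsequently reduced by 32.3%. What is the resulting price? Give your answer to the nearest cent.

$106.30

Each change multiplies by a factor: 0.46 × 0.677 = 0.31142.
$341.33 × 0.31142 = $106.2969886 ≈ $106.30.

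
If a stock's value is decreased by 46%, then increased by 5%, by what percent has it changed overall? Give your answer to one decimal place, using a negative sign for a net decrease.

-43.3%

A 46% decrease multiplies by 0.54.
Then a 5% increase: 0.54 × 1.05 = 0.567.
Overall factor 0.567, i.e. -43.3%.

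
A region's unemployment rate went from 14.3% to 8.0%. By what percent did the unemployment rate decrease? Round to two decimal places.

44.06%

The change is 8.0 − 14.3 = -6.3 percentage points.
Relative to the original 14.3%, that is -6.3 ÷ 14.3 ≈ -44.06%.
So the unemployment rate fell by 44.06%.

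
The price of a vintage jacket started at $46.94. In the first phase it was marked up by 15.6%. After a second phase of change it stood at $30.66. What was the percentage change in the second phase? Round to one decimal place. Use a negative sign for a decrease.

After the first phase: $46.94 × 1.156 = $54.26264.
Second-phase multiplier: $30.66 ÷ $54.26264 ≈ 0.56503.
That is a change of -43.5%.

-43.5%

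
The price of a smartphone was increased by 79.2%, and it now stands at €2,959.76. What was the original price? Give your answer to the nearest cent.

€1,651.65

The overall multiplier applied was 1.792.
So the original price was €2,959.76 ÷ 1.792 ≈ €1,651.65.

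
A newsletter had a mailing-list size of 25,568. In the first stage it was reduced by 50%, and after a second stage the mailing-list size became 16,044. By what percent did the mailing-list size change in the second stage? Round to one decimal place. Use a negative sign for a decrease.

After the first stage: 25,568 × 0.5 = 12784.
Second-stage multiplier: 16,044 ÷ 12784 ≈ 1.25501.
That is a change of 25.5%.

25.5%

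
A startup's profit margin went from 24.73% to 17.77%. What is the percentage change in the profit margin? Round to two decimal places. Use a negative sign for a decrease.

-28.14%

The change is 17.77 − 24.73 = -6.96 percentage points.
Relative to the original 24.73%, that is -6.96 ÷ 24.73 ≈ -28.14%.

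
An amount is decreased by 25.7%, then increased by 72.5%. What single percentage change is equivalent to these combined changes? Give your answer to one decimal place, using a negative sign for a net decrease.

28.2%

The combined multiplier is 0.743 × 1.725 = 1.281675.
That corresponds to an increase of 28.2%.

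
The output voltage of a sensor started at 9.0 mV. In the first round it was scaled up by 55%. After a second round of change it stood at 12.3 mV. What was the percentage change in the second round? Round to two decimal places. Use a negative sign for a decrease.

After the first round: 9.0 × 1.55 = 13.95.
Second-round multiplier: 12.3 ÷ 13.95 ≈ 0.88172.
That is a change of -11.83%.

-11.83%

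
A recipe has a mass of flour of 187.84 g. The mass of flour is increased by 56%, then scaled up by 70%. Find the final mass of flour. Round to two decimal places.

After the 56% increase: 187.84 × 1.56 = 293.0304.
Apply the 70% increase: 293.0304 × 1.7 = 498.15168 ≈ 498.15.

498.15 g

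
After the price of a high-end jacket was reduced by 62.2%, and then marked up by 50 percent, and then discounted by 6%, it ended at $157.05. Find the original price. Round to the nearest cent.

$294.66

The overall multiplier applied was 0.378 × 1.5 × 0.94 = 0.53298.
So the original price was $157.05 ÷ 0.53298 ≈ $294.66.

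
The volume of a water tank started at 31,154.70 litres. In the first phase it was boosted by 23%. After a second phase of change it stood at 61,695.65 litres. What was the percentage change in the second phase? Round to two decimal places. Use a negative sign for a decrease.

61.00%

After the first phase: 31,154.70 × 1.23 = 38320.281.
Second-phase multiplier: 61,695.65 ÷ 38320.281 ≈ 1.61.
That is a change of 61.00%.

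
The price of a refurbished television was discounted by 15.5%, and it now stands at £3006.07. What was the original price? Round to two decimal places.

£3557.48

The overall multiplier applied was 0.845.
So the original price was £3006.07 ÷ 0.845 ≈ £3557.48.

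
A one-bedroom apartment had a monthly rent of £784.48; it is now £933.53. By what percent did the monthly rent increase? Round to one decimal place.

19.0%

Change: £933.53 − £784.48 = £149.05.
Relative to the original: £149.05 ÷ £784.48 ≈ 19.0%.
So the monthly rent increased by 19.0%.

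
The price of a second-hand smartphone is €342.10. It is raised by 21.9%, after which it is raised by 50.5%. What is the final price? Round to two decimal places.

€627.61

21.9% increase: €342.10 × 1.219 = €417.0199.
After the 50.5% increase: €417.0199 × 1.505 = €627.6149495 ≈ €627.61.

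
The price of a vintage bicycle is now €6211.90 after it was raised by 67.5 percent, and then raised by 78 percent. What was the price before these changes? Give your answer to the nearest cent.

€2083.48

Undoing the 78% increase: €6211.90 ÷ 1.78 ≈ €3489.831461.
Undoing the 67.5% increase: €3489.831461 ÷ 1.675 ≈ €2083.48.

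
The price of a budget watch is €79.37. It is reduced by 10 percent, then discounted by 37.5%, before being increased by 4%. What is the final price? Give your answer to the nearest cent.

€46.43

10% decrease: €79.37 × 0.9 = €71.433.
Apply the 37.5% decrease: €71.433 × 0.625 = €44.645625.
After the 4% increase: €44.645625 × 1.04 = €46.43145 ≈ €46.43.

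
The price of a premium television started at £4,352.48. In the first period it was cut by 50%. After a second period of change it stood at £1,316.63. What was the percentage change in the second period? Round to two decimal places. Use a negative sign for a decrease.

After the first period: £4,352.48 × 0.5 = £2176.24.
Second-period multiplier: £1,316.63 ÷ £2176.24 ≈ 0.605002.
That is a change of -39.50%.

-39.50%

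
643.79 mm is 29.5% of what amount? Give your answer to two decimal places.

2182.34 mm

643.79 mm ÷ 0.295 ≈ 2182.34 mm.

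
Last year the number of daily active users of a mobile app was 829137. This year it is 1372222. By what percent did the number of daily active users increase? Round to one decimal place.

65.5%

Change: 1372222 − 829137 = 543085.
Relative to the original: 543085 ÷ 829137 ≈ 65.5%.
So the number of daily active users increased by 65.5%.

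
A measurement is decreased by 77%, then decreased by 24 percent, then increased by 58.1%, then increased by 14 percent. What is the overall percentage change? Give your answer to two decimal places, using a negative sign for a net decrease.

The combined multiplier is 0.23 × 0.76 × 1.581 × 1.14 = 0.315049032.
That corresponds to a decrease of 68.50%.

-68.50%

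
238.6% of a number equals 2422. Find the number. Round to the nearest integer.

1015

2422 ÷ 2.386 ≈ 1015.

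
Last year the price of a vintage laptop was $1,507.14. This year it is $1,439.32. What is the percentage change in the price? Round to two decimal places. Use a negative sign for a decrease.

Change: $1,439.32 − $1,507.14 = -$67.82.
Relative to the original: -$67.82 ÷ $1,507.14 ≈ -4.50%.

-4.50%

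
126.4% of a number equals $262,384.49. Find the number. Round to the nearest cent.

$207,582.67

$262,384.49 ÷ 1.264 ≈ $207,582.67.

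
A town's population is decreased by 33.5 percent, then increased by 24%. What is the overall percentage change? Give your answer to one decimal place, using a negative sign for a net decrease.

The combined multiplier is 0.665 × 1.24 = 0.8246.
That corresponds to a decrease of 17.5%.

-17.5%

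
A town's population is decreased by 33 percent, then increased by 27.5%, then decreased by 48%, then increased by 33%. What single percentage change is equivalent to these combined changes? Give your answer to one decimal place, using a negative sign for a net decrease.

The combined multiplier is 0.67 × 1.275 × 0.52 × 1.33 = 0.5907993.
That corresponds to a decrease of 40.9%.

-40.9%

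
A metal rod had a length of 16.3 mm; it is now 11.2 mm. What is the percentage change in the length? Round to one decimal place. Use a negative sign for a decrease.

-31.3%

Change: 11.2 − 16.3 = -5.1.
Relative to the original: -5.1 ÷ 16.3 ≈ -31.3%.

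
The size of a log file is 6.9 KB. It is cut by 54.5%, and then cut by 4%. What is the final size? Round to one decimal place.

3.0 KB

After the 54.5% decrease: 6.9 × 0.455 = 3.1395.
Apply the 4% decrease: 3.1395 × 0.96 = 3.01392 ≈ 3.0.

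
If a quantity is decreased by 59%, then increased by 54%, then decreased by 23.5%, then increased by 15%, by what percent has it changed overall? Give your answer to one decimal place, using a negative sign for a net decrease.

-44.5%

A 59% decrease multiplies by 0.41.
Then a 54% increase: 0.41 × 1.54 = 0.6314.
Then a 23.5% decrease: 0.6314 × 0.765 = 0.483021.
Then a 15% increase: 0.483021 × 1.15 = 0.55547415.
Overall factor 0.55547415, i.e. -44.5%.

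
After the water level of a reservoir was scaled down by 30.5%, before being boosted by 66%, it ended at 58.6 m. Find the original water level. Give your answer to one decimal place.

50.8 m

Undoing the 66% increase: 58.6 ÷ 1.66 ≈ 35.301205.
Undoing the 30.5% decrease: 35.301205 ÷ 0.695 ≈ 50.8 m.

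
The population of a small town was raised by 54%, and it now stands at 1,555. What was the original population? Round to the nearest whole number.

The overall multiplier applied was 1.54.
So the original population was 1,555 ÷ 1.54 ≈ 1,010.

1,010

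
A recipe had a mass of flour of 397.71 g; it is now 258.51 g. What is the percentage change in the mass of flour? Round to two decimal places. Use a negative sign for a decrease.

-35.00%

Change: 258.51 − 397.71 = -139.20.
Relative to the original: -139.20 ÷ 397.71 ≈ -35.00%.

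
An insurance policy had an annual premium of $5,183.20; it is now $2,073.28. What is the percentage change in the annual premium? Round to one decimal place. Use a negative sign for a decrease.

Change: $2,073.28 − $5,183.20 = -$3,109.92.
Relative to the original: -$3,109.92 ÷ $5,183.20 = -60.0%.

-60.0%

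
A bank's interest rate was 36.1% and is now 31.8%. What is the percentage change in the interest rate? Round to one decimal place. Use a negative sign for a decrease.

The change is 31.8 − 36.1 = -4.3 percentage points.
Relative to the original 36.1%, that is -4.3 ÷ 36.1 ≈ -11.9%.

-11.9%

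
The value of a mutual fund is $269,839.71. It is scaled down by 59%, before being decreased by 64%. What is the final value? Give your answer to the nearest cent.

Each change multiplies by a factor: 0.41 × 0.36 = 0.1476.
$269,839.71 × 0.1476 = $39828.341196 ≈ $39,828.34.

$39,828.34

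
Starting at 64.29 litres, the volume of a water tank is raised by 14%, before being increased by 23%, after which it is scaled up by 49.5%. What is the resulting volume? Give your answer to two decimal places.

Each change multiplies by a factor: 1.14 × 1.23 × 1.495 = 2.096289.
64.29 × 2.096289 = 134.77041981 ≈ 134.77.

134.77 litres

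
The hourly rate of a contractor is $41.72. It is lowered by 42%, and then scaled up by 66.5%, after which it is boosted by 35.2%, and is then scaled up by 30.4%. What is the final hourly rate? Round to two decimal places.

42% decrease: $41.72 × 0.58 = $24.1976.
Apply the 66.5% increase: $24.1976 × 1.665 = $40.289004.
35.2% increase: $40.289004 × 1.352 = $54.470733408.
30.4% increase: $54.470733408 × 1.304 = $71.029836364032 ≈ $71.03.

$71.03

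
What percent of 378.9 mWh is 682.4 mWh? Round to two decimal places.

682.4 mWh ÷ 378.9 mWh ≈ 180.10%.

180.10%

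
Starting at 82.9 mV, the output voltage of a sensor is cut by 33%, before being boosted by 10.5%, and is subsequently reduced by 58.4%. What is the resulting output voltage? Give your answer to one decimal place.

25.5 mV

Apply the 33% decrease: 82.9 × 0.67 = 55.543.
Apply the 10.5% increase: 55.543 × 1.105 = 61.375015.
After the 58.4% decrease: 61.375015 × 0.416 = 25.53200624 ≈ 25.5.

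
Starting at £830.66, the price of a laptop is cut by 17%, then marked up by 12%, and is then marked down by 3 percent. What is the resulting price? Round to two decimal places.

17% decrease: £830.66 × 0.83 = £689.4478.
12% increase: £689.4478 × 1.12 = £772.181536.
After the 3% decrease: £772.181536 × 0.97 = £749.01608992 ≈ £749.02.

£749.02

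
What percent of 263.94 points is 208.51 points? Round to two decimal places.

79.00%

208.51 points ÷ 263.94 points ≈ 79.00%.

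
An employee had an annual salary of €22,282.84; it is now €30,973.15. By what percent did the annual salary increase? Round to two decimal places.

Change: €30,973.15 − €22,282.84 = €8,690.31.
Relative to the original: €8,690.31 ÷ €22,282.84 ≈ 39.00%.
So the annual salary increased by 39.00%.

39.00%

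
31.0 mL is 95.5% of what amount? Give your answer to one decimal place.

31.0 mL ÷ 0.955 ≈ 32.5 mL.

32.5 mL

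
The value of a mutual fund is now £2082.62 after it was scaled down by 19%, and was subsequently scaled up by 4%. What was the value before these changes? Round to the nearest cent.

Undoing the 4% increase: £2082.62 ÷ 1.04 ≈ £2002.519231.
Undoing the 19% decrease: £2002.519231 ÷ 0.81 ≈ £2472.25.

£2472.25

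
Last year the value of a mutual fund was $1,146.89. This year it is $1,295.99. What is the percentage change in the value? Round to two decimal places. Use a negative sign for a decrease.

Change: $1,295.99 − $1,146.89 = $149.10.
Relative to the original: $149.10 ÷ $1,146.89 ≈ 13.00%.

13.00%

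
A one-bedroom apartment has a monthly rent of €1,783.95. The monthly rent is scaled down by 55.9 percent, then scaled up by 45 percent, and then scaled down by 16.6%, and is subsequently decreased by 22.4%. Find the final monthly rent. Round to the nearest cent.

55.9% decrease: €1,783.95 × 0.441 = €786.72195.
45% increase: €786.72195 × 1.45 = €1140.7468275.
Apply the 16.6% decrease: €1140.7468275 × 0.834 = €951.382854135.
After the 22.4% decrease: €951.382854135 × 0.776 = €738.27309480876 ≈ €738.27.

€738.27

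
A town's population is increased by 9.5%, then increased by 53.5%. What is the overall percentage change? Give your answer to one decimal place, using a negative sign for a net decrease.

A 9.5% increase multiplies by 1.095.
Then a 53.5% increase: 1.095 × 1.535 = 1.680825.
Overall factor 1.680825, i.e. 68.1%.

68.1%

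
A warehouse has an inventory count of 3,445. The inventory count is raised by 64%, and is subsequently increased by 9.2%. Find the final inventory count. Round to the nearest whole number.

6,170

After the 64% increase: 3,445 × 1.64 = 5649.8.
Apply the 9.2% increase: 5649.8 × 1.092 = 6169.5816 ≈ 6,170.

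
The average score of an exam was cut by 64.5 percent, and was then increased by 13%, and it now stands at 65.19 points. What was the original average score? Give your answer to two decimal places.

162.51 points

The overall multiplier applied was 0.355 × 1.13 = 0.40115.
So the original average score was 65.19 ÷ 0.40115 ≈ 162.51 points.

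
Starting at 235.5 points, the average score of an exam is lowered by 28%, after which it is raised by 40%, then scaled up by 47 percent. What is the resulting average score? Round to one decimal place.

349.0 points

28% decrease: 235.5 × 0.72 = 169.56.
After the 40% increase: 169.56 × 1.4 = 237.384.
After the 47% increase: 237.384 × 1.47 = 348.95448 ≈ 349.0.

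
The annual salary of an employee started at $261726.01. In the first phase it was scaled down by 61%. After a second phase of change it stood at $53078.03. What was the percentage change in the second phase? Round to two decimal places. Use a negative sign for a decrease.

After the first phase: $261726.01 × 0.39 = $102073.1439.
Second-phase multiplier: $53078.03 ÷ $102073.1439 ≈ 0.52.
That is a change of -48.00%.

-48.00%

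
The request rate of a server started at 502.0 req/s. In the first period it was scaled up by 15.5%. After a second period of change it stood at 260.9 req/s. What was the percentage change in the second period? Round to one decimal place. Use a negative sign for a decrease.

After the first period: 502.0 × 1.155 = 579.81.
Second-period multiplier: 260.9 ÷ 579.81 ≈ 0.44997.
That is a change of -55.0%.

-55.0%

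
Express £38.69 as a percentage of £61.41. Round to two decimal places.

63.00%

£38.69 ÷ £61.41 ≈ 63.00%.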